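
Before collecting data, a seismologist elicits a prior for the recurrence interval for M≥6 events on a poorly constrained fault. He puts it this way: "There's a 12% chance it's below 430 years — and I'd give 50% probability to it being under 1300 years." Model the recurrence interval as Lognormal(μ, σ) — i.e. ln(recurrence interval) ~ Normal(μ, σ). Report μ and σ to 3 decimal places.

If T ~ Lognormal(μ,σ) then ln T ~ Normal(μ,σ), so the p-quantile of ln T is μ + z_p·σ.
ln(430) = 6.064 and ln(1300) = 7.17; z_{0.12} = -1.175, z_{0.5} = 0.
σ = (7.17 − 6.064)/(0 − (-1.175)) = 0.942.
μ = 6.064 − (-1.175)·0.942 = 7.170.

μ ≈ 7.170, σ ≈ 0.942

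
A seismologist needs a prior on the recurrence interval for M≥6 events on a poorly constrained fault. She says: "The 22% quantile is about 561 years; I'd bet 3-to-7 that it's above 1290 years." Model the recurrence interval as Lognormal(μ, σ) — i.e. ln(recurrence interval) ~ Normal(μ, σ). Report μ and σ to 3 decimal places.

μ ≈ 6.826, σ ≈ 0.642

If T ~ Lognormal(μ,σ) then ln T ~ Normal(μ,σ), so the p-quantile of ln T is μ + z_p·σ.
ln(561) = 6.33 and ln(1290) = 7.162; z_{0.22} = -0.7722, z_{0.7} = 0.5244.
σ = (7.162 − 6.33)/(0.5244 − (-0.7722)) = 0.642.
μ = 6.33 − (-0.7722)·0.642 = 6.826.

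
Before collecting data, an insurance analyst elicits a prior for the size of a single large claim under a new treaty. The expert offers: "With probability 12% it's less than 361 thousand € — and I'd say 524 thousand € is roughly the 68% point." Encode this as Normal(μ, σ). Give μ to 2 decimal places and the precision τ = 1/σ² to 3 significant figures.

μ = 477.59, τ = 0.000102

The p-quantile of Normal(μ,σ) is μ + z_p·σ, with z_{0.12} = -1.175 and z_{0.68} = 0.4677.
Eliminate σ: μ = (z₂·x₁ − z₁·x₂)/(z₂ − z₁) = (0.4677·361 − (-1.175)·524)/1.643 = 477.59.
Then σ = (x₂ − x₁)/(z₂ − z₁) = (524 − 361)/1.643 = 99.23.
Precision τ = 1/σ² = 1/99.23² = 0.000102.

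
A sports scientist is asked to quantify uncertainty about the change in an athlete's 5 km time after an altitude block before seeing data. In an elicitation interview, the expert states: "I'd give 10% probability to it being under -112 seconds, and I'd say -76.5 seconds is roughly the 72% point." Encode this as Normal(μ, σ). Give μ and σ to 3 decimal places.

μ = -87.598, σ = 19.041

For Normal(μ,σ), the p-quantile is μ + z_p·σ. Here z_{0.1} = -1.282, z_{0.72} = 0.5828.
So -112 = μ − 1.282σ and -76.5 = μ + 0.5828σ.
Subtracting: σ = (-76.5 − -112)/(0.5828 − (-1.282)) = 19.041.
Then μ = -112 − (-1.282)·19.041 = -87.598.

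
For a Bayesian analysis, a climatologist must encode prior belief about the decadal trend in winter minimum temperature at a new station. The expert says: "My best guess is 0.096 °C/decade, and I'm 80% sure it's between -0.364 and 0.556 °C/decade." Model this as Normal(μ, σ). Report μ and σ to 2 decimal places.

μ = 0.10, σ = 0.36

A symmetric 80% interval runs μ ± z·σ with z = 1.282.
Half-width = 0.46, so σ = 0.46/1.282 = 0.36.
μ is the stated best guess, 0.10.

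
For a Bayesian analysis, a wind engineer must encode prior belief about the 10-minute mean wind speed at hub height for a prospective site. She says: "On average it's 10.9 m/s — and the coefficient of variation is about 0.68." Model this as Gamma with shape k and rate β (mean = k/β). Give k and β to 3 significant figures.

For Gamma(k, rate β): mean = k/β, variance = k/β², so CV = 1/√k.
CV = 0.68, hence k = 1/CV² = 2.16.
Then β = k/mean = 2.16/10.9 = 0.198.

k ≈ 2.16, β ≈ 0.198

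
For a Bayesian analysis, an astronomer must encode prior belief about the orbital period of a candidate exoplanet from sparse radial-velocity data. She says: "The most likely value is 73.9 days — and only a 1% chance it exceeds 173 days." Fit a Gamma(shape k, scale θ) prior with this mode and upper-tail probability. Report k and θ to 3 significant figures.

Gamma(k,θ) with k>1 has mode (k−1)θ, so θ = 73.9/(k−1).
Need P(X < 173) = 0.99 with θ tied to k this way. Start at k = 2, θ = 73.9: P(X<173) ≈ 0.678.
Too low — raise k to concentrate. Iterating converges to k ≈ 7.58.
Then θ = 73.9/(7.58−1) ≈ 11.2.

k ≈ 7.58, θ ≈ 11.2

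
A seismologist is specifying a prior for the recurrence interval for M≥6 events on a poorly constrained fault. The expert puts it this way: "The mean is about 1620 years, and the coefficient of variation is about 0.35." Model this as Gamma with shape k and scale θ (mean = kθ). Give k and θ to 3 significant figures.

k ≈ 8.16, θ ≈ 198

For Gamma(k, scale θ): mean = kθ, variance = kθ², so CV = 1/√k.
CV = 0.35, hence k = 1/CV² = 8.16.
Then θ = mean/k = 1620/8.16 = 198.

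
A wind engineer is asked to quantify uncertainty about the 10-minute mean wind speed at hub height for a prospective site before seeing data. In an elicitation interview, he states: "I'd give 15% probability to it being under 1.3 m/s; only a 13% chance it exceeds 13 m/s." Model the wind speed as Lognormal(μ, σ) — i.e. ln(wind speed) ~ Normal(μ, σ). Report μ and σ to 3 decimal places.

If T ~ Lognormal(μ,σ) then ln T ~ Normal(μ,σ), so the p-quantile of ln T is μ + z_p·σ.
ln(1.3) = 0.2624 and ln(13) = 2.565; z_{0.15} = -1.036, z_{0.87} = 1.126.
σ = (2.565 − 0.2624)/(1.126 − (-1.036)) = 1.065.
μ = 0.2624 − (-1.036)·1.065 = 1.366.

μ ≈ 1.366, σ ≈ 1.065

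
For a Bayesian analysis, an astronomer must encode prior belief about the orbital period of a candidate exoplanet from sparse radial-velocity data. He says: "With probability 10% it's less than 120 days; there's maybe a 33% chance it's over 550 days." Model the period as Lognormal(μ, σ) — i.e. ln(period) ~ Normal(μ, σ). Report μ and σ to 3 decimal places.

μ ≈ 5.921, σ ≈ 0.884

If T ~ Lognormal(μ,σ) then ln T ~ Normal(μ,σ), so the p-quantile of ln T is μ + z_p·σ.
ln(120) = 4.787 and ln(550) = 6.31; z_{0.1} = -1.282, z_{0.67} = 0.4399.
σ = (6.31 − 4.787)/(0.4399 − (-1.282)) = 0.884.
μ = 4.787 − (-1.282)·0.884 = 5.921.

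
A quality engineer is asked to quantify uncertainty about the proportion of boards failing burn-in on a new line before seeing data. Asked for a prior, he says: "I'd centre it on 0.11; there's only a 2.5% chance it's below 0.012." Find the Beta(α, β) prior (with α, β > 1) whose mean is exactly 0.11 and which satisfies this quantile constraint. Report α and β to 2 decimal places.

α ≈ 1.79, β ≈ 14.44

With mean 0.11 fixed, write α = 0.11s, β = 0.89s where s = α+β.
Need P(θ < 0.012) = 0.025 under Beta(0.11s, 0.89s). Normal approximation: (q−m)/√(m(1−m)/s) ≈ z_{0.025} = -1.96, so s ≈ 0.11·0.89·(-1.96)²/(0.012−0.11)² = 39.2.
At s = 39.2: P(θ<0.012) ≈ 0.001. Adjusting to match 0.025 gives s ≈ 16.23.
So α = 0.11·16.23 ≈ 1.79, β = 0.89·16.23 ≈ 14.44.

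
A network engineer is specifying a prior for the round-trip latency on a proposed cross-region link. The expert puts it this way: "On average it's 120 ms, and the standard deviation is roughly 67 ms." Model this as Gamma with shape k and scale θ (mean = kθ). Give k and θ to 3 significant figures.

For Gamma(k, scale θ): mean = kθ, variance = kθ², so CV = 1/√k.
CV = SD/mean = 67/120 = 0.5583, hence k = 1/CV² = 3.21.
Then θ = mean/k = 120/3.21 = 37.4.

k ≈ 3.21, θ ≈ 37.4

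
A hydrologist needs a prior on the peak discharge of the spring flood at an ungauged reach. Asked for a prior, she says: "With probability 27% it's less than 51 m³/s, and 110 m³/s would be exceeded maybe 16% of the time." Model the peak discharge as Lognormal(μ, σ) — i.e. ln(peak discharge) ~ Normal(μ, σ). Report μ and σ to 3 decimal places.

μ ≈ 4.225, σ ≈ 0.478

If T ~ Lognormal(μ,σ) then ln T ~ Normal(μ,σ), so the p-quantile of ln T is μ + z_p·σ.
ln(51) = 3.932 and ln(110) = 4.7; z_{0.27} = -0.6128, z_{0.84} = 0.9945.
σ = (4.7 − 3.932)/(0.9945 − (-0.6128)) = 0.478.
μ = 3.932 − (-0.6128)·0.478 = 4.225.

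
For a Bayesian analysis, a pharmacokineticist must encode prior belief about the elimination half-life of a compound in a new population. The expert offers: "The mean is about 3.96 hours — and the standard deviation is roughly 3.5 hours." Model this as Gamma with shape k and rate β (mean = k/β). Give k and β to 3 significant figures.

k ≈ 1.28, β ≈ 0.323

For Gamma(k, rate β): mean = k/β, variance = k/β², so CV = 1/√k.
CV = SD/mean = 3.5/3.96 = 0.8838, hence k = 1/CV² = 1.28.
Then β = k/mean = 1.28/3.96 = 0.323.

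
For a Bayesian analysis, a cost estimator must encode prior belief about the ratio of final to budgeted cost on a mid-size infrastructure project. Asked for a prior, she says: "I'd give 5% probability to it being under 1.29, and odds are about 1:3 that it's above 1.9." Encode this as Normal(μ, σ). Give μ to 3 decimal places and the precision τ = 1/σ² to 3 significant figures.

μ = 1.723, τ = 14.5

For Normal(μ,σ), the p-quantile is μ + z_p·σ. Here z_{0.05} = -1.645, z_{0.75} = 0.6745.
So 1.29 = μ − 1.645σ and 1.9 = μ + 0.6745σ.
Subtracting: σ = (1.9 − 1.29)/(0.6745 − (-1.645)) = 0.263.
Then μ = 1.29 − (-1.645)·0.263 = 1.723.
Precision τ = 1/σ² = 1/0.263² = 14.5.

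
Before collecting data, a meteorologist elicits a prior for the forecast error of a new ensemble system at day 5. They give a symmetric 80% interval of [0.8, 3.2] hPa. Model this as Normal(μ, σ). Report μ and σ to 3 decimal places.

μ = 2.000, σ = 0.936

A symmetric 80% interval runs μ ± z·σ with z = 1.282.
Half-width = 1.2, so σ = 1.2/1.282 = 0.936.
μ is the interval midpoint, 2.000.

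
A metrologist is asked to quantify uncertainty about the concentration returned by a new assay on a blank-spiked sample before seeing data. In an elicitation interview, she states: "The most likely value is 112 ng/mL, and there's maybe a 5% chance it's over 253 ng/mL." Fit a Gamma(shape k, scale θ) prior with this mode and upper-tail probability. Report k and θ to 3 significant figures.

k ≈ 5.13, θ ≈ 27.1

Gamma(k,θ) with k>1 has mode (k−1)θ, so θ = 112/(k−1).
Need P(X < 253) = 0.95 with θ tied to k this way. Start at k = 2, θ = 112: P(X<253) ≈ 0.660.
Too low — raise k to concentrate. Iterating converges to k ≈ 5.13.
Then θ = 112/(5.13−1) ≈ 27.1.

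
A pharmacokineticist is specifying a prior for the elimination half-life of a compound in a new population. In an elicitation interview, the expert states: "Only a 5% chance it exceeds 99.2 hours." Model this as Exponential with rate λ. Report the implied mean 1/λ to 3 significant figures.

mean ≈ 33.1 hours

P(T > 99.2) = e^(−λ·99.2) = 0.05, so λ = −ln(0.05)/99.2 = 0.0302.
Mean = 1/λ = 33.1 hours.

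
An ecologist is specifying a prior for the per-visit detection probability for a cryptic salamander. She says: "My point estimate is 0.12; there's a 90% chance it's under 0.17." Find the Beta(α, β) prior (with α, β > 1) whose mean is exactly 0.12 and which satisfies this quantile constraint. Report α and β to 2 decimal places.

With mean 0.12 fixed, write α = 0.12s, β = 0.88s where s = α+β.
Need P(θ < 0.17) = 0.9 under Beta(0.12s, 0.88s). Normal approximation: (q−m)/√(m(1−m)/s) ≈ z_{0.9} = 1.28, so s ≈ 0.12·0.88·(1.28)²/(0.17−0.12)² = 69.4.
At s = 69.4: P(θ<0.17) ≈ 0.894. Adjusting to match 0.9 gives s ≈ 74.03.
So α = 0.12·74.03 ≈ 8.88, β = 0.88·74.03 ≈ 65.14.

α ≈ 8.88, β ≈ 65.14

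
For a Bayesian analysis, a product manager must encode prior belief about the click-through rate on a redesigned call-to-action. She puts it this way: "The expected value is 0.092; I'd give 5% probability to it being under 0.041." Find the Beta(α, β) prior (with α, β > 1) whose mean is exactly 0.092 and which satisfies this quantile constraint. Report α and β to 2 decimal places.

α ≈ 5.86, β ≈ 57.86

With mean 0.092 fixed, write α = 0.092s, β = 0.908s where s = α+β.
Need P(θ < 0.041) = 0.05 under Beta(0.092s, 0.908s). Normal approximation: (q−m)/√(m(1−m)/s) ≈ z_{0.05} = -1.64, so s ≈ 0.092·0.908·(-1.64)²/(0.041−0.092)² = 86.9.
At s = 86.9: P(θ<0.041) ≈ 0.025. Adjusting to match 0.05 gives s ≈ 63.72.
So α = 0.092·63.72 ≈ 5.86, β = 0.908·63.72 ≈ 57.86.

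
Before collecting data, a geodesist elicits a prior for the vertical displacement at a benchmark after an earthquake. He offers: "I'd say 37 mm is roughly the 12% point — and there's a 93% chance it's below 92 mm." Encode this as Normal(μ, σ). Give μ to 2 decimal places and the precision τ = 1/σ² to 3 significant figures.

μ = 61.38, τ = 0.00232

The p-quantile of Normal(μ,σ) is μ + z_p·σ, with z_{0.12} = -1.175 and z_{0.93} = 1.476.
Eliminate σ: μ = (z₂·x₁ − z₁·x₂)/(z₂ − z₁) = (1.476·37 − (-1.175)·92)/2.651 = 61.38.
Then σ = (x₂ − x₁)/(z₂ − z₁) = (92 − 37)/2.651 = 20.75.
Precision τ = 1/σ² = 1/20.75² = 0.00232.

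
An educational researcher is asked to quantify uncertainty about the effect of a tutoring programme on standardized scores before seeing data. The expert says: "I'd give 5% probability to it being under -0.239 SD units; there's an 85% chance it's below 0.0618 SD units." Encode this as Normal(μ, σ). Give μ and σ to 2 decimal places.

μ = -0.05, σ = 0.11

For Normal(μ,σ), the p-quantile is μ + z_p·σ. Here z_{0.05} = -1.645, z_{0.85} = 1.036.
So -0.239 = μ − 1.645σ and 0.0618 = μ + 1.036σ.
Subtracting: σ = (0.0618 − -0.239)/(1.036 − (-1.645)) = 0.11.
Then μ = -0.239 − (-1.645)·0.11 = -0.05.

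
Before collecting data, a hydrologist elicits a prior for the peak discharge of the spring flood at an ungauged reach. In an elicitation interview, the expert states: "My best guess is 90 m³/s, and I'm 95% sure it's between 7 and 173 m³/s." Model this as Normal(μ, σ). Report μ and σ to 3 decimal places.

μ = 90.000, σ = 42.348

A symmetric 95% interval runs μ ± z·σ with z = 1.96.
Half-width = 83, so σ = 83/1.96 = 42.348.
μ is the stated best guess, 90.000.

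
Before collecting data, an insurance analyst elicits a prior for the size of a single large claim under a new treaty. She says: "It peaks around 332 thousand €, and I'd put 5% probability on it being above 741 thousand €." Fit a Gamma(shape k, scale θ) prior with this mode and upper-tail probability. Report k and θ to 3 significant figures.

k ≈ 5.26, θ ≈ 77.9

Gamma(k,θ) with k>1 has mode (k−1)θ, so θ = 332/(k−1).
Need P(X < 741) = 0.95 with θ tied to k this way. Start at k = 2, θ = 332: P(X<741) ≈ 0.653.
Too low — raise k to concentrate. Iterating converges to k ≈ 5.26.
Then θ = 332/(5.26−1) ≈ 77.9.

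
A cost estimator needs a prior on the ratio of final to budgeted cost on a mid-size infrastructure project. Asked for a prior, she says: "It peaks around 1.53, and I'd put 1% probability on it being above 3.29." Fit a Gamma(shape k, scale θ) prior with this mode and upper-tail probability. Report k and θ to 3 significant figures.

k ≈ 9.26, θ ≈ 0.185

Gamma(k,θ) with k>1 has mode (k−1)θ, so θ = 1.53/(k−1).
Need P(X < 3.29) = 0.99 with θ tied to k this way. Start at k = 2, θ = 1.53: P(X<3.29) ≈ 0.633.
Too low — raise k to concentrate. Iterating converges to k ≈ 9.26.
Then θ = 1.53/(9.26−1) ≈ 0.185.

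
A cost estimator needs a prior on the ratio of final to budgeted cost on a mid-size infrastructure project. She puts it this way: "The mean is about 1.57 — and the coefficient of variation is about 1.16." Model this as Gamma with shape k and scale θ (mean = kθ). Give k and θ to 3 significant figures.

k ≈ 0.743, θ ≈ 2.11

For Gamma(k, scale θ): mean = kθ, variance = kθ², so CV = 1/√k.
CV = 1.16, hence k = 1/CV² = 0.743.
Then θ = mean/k = 1.57/0.743 = 2.11.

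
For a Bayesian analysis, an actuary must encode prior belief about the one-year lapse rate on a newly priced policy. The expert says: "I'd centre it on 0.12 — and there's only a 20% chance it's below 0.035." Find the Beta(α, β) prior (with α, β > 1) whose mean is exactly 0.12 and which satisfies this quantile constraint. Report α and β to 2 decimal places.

With mean 0.12 fixed, write α = 0.12s, β = 0.88s where s = α+β.
Need P(θ < 0.035) = 0.2 under Beta(0.12s, 0.88s). Normal approximation: (q−m)/√(m(1−m)/s) ≈ z_{0.2} = -0.842, so s ≈ 0.12·0.88·(-0.842)²/(0.035−0.12)² = 10.4.
At s = 10.4: P(θ<0.035) ≈ 0.186. Adjusting to match 0.2 gives s ≈ 9.66.
So α = 0.12·9.66 ≈ 1.16, β = 0.88·9.66 ≈ 8.50.

α ≈ 1.16, β ≈ 8.50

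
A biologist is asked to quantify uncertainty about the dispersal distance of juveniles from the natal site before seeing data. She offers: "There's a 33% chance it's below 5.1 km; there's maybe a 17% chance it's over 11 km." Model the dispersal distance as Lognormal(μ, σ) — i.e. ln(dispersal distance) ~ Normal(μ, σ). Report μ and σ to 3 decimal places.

μ ≈ 1.872, σ ≈ 0.551

If T ~ Lognormal(μ,σ) then ln T ~ Normal(μ,σ), so the p-quantile of ln T is μ + z_p·σ.
ln(5.1) = 1.629 and ln(11) = 2.398; z_{0.33} = -0.4399, z_{0.83} = 0.9542.
σ = (2.398 − 1.629)/(0.9542 − (-0.4399)) = 0.551.
μ = 1.629 − (-0.4399)·0.551 = 1.872.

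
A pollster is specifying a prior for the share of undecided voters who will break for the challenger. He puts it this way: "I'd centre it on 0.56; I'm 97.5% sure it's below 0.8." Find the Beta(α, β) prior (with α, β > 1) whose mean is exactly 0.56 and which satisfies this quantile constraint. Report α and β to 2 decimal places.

With mean 0.56 fixed, write α = 0.56s, β = 0.44s where s = α+β.
Need P(θ < 0.8) = 0.975 under Beta(0.56s, 0.44s). Normal approximation: (q−m)/√(m(1−m)/s) ≈ z_{0.975} = 1.96, so s ≈ 0.56·0.44·(1.96)²/(0.8−0.56)² = 16.4.
At s = 16.4: P(θ<0.8) ≈ 0.984. Adjusting to match 0.975 gives s ≈ 13.82.
So α = 0.56·13.82 ≈ 7.74, β = 0.44·13.82 ≈ 6.08.

α ≈ 7.74, β ≈ 6.08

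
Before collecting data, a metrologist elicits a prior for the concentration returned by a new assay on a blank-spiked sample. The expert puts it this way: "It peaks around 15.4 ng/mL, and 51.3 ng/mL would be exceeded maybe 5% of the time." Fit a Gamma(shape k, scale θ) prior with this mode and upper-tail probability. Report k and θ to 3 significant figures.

Gamma(k,θ) with k>1 has mode (k−1)θ, so θ = 15.4/(k−1).
Need P(X < 51.3) = 0.95 with θ tied to k this way. Start at k = 2, θ = 15.4: P(X<51.3) ≈ 0.845.
Too low — raise k to concentrate. Iterating converges to k ≈ 2.8.
Then θ = 15.4/(2.8−1) ≈ 8.56.

k ≈ 2.8, θ ≈ 8.56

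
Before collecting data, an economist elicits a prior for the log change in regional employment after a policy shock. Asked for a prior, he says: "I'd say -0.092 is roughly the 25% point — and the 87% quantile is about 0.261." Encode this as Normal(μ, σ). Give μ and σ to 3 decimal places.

The p-quantile of Normal(μ,σ) is μ + z_p·σ, with z_{0.25} = -0.6745 and z_{0.87} = 1.126.
Eliminate σ: μ = (z₂·x₁ − z₁·x₂)/(z₂ − z₁) = (1.126·-0.092 − (-0.6745)·0.261)/1.801 = 0.040.
Then σ = (x₂ − x₁)/(z₂ − z₁) = (0.261 − -0.092)/1.801 = 0.196.

μ = 0.040, σ = 0.196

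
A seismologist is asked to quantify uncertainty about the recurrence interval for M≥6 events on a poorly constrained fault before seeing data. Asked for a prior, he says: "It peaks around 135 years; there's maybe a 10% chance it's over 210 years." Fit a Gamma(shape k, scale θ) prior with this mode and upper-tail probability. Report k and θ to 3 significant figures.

k ≈ 10.6, θ ≈ 14.1

Gamma(k,θ) with k>1 has mode (k−1)θ, so θ = 135/(k−1).
Need P(X < 210) = 0.9 with θ tied to k this way. Start at k = 2, θ = 135: P(X<210) ≈ 0.461.
Too low — raise k to concentrate. Iterating converges to k ≈ 10.6.
Then θ = 135/(10.6−1) ≈ 14.1.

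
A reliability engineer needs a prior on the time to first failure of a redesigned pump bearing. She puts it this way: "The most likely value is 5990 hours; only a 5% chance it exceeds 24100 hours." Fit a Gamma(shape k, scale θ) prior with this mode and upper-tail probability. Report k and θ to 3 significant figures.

k ≈ 2.3, θ ≈ 4620

Gamma(k,θ) with k>1 has mode (k−1)θ, so θ = 5990/(k−1).
Need P(X < 24100) = 0.95 with θ tied to k this way. Start at k = 2, θ = 5990: P(X<24100) ≈ 0.910.
Too low — raise k to concentrate. Iterating converges to k ≈ 2.3.
Then θ = 5990/(2.3−1) ≈ 4620.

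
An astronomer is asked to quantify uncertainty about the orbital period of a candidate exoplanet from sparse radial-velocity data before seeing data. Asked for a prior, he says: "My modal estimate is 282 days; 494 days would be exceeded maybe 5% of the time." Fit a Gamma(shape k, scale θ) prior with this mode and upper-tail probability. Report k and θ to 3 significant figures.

k ≈ 9.88, θ ≈ 31.8

Gamma(k,θ) with k>1 has mode (k−1)θ, so θ = 282/(k−1).
Need P(X < 494) = 0.95 with θ tied to k this way. Start at k = 2, θ = 282: P(X<494) ≈ 0.523.
Too low — raise k to concentrate. Iterating converges to k ≈ 9.88.
Then θ = 282/(9.88−1) ≈ 31.8.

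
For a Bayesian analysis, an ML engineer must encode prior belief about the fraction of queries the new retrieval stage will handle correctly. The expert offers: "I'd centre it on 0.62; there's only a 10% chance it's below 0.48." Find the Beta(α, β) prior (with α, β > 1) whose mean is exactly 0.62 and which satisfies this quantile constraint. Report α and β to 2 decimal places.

With mean 0.62 fixed, write α = 0.62s, β = 0.38s where s = α+β.
Need P(θ < 0.48) = 0.1 under Beta(0.62s, 0.38s). Normal approximation: (q−m)/√(m(1−m)/s) ≈ z_{0.1} = -1.28, so s ≈ 0.62·0.38·(-1.28)²/(0.48−0.62)² = 19.7.
At s = 19.7: P(θ<0.48) ≈ 0.102. Adjusting to match 0.1 gives s ≈ 20.12.
So α = 0.62·20.12 ≈ 12.47, β = 0.38·20.12 ≈ 7.65.

α ≈ 12.47, β ≈ 7.65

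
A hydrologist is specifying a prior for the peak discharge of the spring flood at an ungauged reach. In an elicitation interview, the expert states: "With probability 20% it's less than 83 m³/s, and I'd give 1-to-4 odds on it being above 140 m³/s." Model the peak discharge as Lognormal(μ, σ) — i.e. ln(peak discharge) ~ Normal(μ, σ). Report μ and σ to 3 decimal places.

If T ~ Lognormal(μ,σ) then ln T ~ Normal(μ,σ), so the p-quantile of ln T is μ + z_p·σ.
ln(83) = 4.419 and ln(140) = 4.942; z_{0.2} = -0.8416, z_{0.8} = 0.8416.
σ = (4.942 − 4.419)/(0.8416 − (-0.8416)) = 0.311.
μ = 4.419 − (-0.8416)·0.311 = 4.680.

μ ≈ 4.680, σ ≈ 0.311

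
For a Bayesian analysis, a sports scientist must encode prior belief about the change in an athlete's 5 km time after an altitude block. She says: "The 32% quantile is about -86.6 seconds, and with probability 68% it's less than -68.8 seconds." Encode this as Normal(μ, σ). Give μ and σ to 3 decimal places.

The p-quantile of Normal(μ,σ) is μ + z_p·σ, with z_{0.32} = -0.4677 and z_{0.68} = 0.4677.
Eliminate σ: μ = (z₂·x₁ − z₁·x₂)/(z₂ − z₁) = (0.4677·-86.6 − (-0.4677)·-68.8)/0.9354 = -77.700.
Then σ = (x₂ − x₁)/(z₂ − z₁) = (-68.8 − -86.6)/0.9354 = 19.029.

μ = -77.700, σ = 19.029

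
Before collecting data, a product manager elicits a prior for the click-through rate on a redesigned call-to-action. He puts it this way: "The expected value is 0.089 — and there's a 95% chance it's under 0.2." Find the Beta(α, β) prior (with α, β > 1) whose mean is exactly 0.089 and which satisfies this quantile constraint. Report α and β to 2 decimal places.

α ≈ 2.09, β ≈ 21.36

With mean 0.089 fixed, write α = 0.089s, β = 0.911s where s = α+β.
Need P(θ < 0.2) = 0.95 under Beta(0.089s, 0.911s). Normal approximation: (q−m)/√(m(1−m)/s) ≈ z_{0.95} = 1.64, so s ≈ 0.089·0.911·(1.64)²/(0.2−0.089)² = 17.8.
At s = 17.8: P(θ<0.2) ≈ 0.931. Adjusting to match 0.95 gives s ≈ 23.45.
So α = 0.089·23.45 ≈ 2.09, β = 0.911·23.45 ≈ 21.36.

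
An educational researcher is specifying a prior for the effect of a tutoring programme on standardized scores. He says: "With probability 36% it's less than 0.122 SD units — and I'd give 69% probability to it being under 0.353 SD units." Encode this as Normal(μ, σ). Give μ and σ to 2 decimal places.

μ = 0.22, σ = 0.27

For Normal(μ,σ), the p-quantile is μ + z_p·σ. Here z_{0.36} = -0.3585, z_{0.69} = 0.4959.
So 0.122 = μ − 0.3585σ and 0.353 = μ + 0.4959σ.
Subtracting: σ = (0.353 − 0.122)/(0.4959 − (-0.3585)) = 0.27.
Then μ = 0.122 − (-0.3585)·0.27 = 0.22.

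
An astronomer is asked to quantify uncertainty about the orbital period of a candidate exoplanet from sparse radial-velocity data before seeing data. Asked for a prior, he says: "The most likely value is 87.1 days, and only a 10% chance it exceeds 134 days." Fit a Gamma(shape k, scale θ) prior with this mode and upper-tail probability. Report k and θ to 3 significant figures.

Gamma(k,θ) with k>1 has mode (k−1)θ, so θ = 87.1/(k−1).
Need P(X < 134) = 0.9 with θ tied to k this way. Start at k = 2, θ = 87.1: P(X<134) ≈ 0.455.
Too low — raise k to concentrate. Iterating converges to k ≈ 11.1.
Then θ = 87.1/(11.1−1) ≈ 8.65.

k ≈ 11.1, θ ≈ 8.65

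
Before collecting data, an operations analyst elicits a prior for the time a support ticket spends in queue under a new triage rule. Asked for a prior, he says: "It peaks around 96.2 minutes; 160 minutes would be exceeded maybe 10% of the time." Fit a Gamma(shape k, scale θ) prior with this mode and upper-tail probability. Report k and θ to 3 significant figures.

k ≈ 8.3, θ ≈ 13.2

Gamma(k,θ) with k>1 has mode (k−1)θ, so θ = 96.2/(k−1).
Need P(X < 160) = 0.9 with θ tied to k this way. Start at k = 2, θ = 96.2: P(X<160) ≈ 0.495.
Too low — raise k to concentrate. Iterating converges to k ≈ 8.3.
Then θ = 96.2/(8.3−1) ≈ 13.2.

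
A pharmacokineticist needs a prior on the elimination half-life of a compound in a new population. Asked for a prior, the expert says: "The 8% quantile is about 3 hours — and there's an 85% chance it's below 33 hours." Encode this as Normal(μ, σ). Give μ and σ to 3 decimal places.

μ = 20.265, σ = 12.288

The p-quantile of Normal(μ,σ) is μ + z_p·σ, with z_{0.08} = -1.405 and z_{0.85} = 1.036.
Eliminate σ: μ = (z₂·x₁ − z₁·x₂)/(z₂ − z₁) = (1.036·3 − (-1.405)·33)/2.442 = 20.265.
Then σ = (x₂ − x₁)/(z₂ − z₁) = (33 − 3)/2.442 = 12.288.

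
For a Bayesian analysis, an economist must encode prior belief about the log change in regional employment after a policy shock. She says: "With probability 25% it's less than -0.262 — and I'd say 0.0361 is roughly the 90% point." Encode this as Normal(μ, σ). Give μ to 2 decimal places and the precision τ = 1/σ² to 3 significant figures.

μ = -0.16, τ = 43.1

The p-quantile of Normal(μ,σ) is μ + z_p·σ, with z_{0.25} = -0.6745 and z_{0.9} = 1.282.
Eliminate σ: μ = (z₂·x₁ − z₁·x₂)/(z₂ − z₁) = (1.282·-0.262 − (-0.6745)·0.0361)/1.956 = -0.16.
Then σ = (x₂ − x₁)/(z₂ − z₁) = (0.0361 − -0.262)/1.956 = 0.15.
Precision τ = 1/σ² = 1/0.1524² = 43.1.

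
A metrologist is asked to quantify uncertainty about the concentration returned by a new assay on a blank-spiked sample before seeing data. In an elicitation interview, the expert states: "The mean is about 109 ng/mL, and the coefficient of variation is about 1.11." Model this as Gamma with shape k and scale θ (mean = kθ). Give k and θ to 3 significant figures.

k ≈ 0.812, θ ≈ 134

For Gamma(k, scale θ): mean = kθ, variance = kθ², so CV = 1/√k.
CV = 1.11, hence k = 1/CV² = 0.812.
Then θ = mean/k = 109/0.812 = 134.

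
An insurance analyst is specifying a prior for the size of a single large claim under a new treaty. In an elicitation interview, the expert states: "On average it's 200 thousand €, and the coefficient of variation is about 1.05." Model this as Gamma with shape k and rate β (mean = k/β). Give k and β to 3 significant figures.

For Gamma(k, rate β): mean = k/β, variance = k/β², so CV = 1/√k.
CV = 1.05, hence k = 1/CV² = 0.907.
Then β = k/mean = 0.907/200 = 0.00454.

k ≈ 0.907, β ≈ 0.00454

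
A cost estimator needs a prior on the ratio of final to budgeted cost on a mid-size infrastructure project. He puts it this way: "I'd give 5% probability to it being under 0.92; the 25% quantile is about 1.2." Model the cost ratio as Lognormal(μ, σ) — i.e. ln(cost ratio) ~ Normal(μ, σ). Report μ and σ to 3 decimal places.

μ ≈ 0.367, σ ≈ 0.274

If T ~ Lognormal(μ,σ) then ln T ~ Normal(μ,σ), so the p-quantile of ln T is μ + z_p·σ.
ln(0.92) = -0.08338 and ln(1.2) = 0.1823; z_{0.05} = -1.645, z_{0.25} = -0.6745.
σ = (0.1823 − -0.08338)/(-0.6745 − (-1.645)) = 0.274.
μ = -0.08338 − (-1.645)·0.274 = 0.367.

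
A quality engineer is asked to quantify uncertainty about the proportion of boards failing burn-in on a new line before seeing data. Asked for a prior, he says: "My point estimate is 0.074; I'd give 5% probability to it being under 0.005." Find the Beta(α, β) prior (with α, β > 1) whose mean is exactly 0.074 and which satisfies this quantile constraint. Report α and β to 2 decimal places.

α ≈ 1.09, β ≈ 13.63

With mean 0.074 fixed, write α = 0.074s, β = 0.926s where s = α+β.
Need P(θ < 0.005) = 0.05 under Beta(0.074s, 0.926s). Normal approximation: (q−m)/√(m(1−m)/s) ≈ z_{0.05} = -1.64, so s ≈ 0.074·0.926·(-1.64)²/(0.005−0.074)² = 38.9.
At s = 38.9: P(θ<0.005) ≈ 0.001. Adjusting to match 0.05 gives s ≈ 14.72.
So α = 0.074·14.72 ≈ 1.09, β = 0.926·14.72 ≈ 13.63.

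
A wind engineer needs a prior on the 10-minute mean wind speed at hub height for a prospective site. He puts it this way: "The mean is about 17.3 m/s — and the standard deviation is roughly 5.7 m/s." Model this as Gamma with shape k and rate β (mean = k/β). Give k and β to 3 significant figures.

For Gamma(k, rate β): mean = k/β, variance = k/β², so CV = 1/√k.
CV = SD/mean = 5.7/17.3 = 0.3295, hence k = 1/CV² = 9.21.
Then β = k/mean = 9.21/17.3 = 0.532.

k ≈ 9.21, β ≈ 0.532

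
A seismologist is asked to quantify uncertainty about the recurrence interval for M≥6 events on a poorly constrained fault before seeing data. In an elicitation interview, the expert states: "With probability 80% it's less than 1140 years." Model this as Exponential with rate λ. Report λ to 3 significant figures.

P(T < 1140.0) = 1 − e^(−λ·1140.0) = 0.8, so λ = −ln(1−0.8)/1140.0 = −ln(0.2)/1140.0 = 0.00141.

λ ≈ 0.00141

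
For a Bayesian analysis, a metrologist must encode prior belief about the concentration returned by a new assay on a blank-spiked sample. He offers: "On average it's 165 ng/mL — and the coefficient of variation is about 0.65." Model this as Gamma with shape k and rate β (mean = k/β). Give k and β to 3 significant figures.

For Gamma(k, rate β): mean = k/β, variance = k/β², so CV = 1/√k.
CV = 0.65, hence k = 1/CV² = 2.37.
Then β = k/mean = 2.37/165 = 0.0143.

k ≈ 2.37, β ≈ 0.0143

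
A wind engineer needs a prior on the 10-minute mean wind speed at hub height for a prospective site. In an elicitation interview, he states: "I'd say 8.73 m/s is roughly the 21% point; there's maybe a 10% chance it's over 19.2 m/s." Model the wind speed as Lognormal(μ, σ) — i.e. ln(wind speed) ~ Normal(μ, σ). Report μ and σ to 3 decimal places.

μ ≈ 2.471, σ ≈ 0.377

If T ~ Lognormal(μ,σ) then ln T ~ Normal(μ,σ), so the p-quantile of ln T is μ + z_p·σ.
ln(8.73) = 2.167 and ln(19.2) = 2.955; z_{0.21} = -0.8064, z_{0.9} = 1.282.
σ = (2.955 − 2.167)/(1.282 − (-0.8064)) = 0.377.
μ = 2.167 − (-0.8064)·0.377 = 2.471.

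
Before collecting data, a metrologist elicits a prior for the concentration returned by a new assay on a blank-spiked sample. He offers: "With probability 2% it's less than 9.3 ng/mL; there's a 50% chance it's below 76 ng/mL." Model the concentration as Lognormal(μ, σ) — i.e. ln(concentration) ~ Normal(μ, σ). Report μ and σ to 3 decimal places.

μ ≈ 4.331, σ ≈ 1.023

If T ~ Lognormal(μ,σ) then ln T ~ Normal(μ,σ), so the p-quantile of ln T is μ + z_p·σ.
ln(9.3) = 2.23 and ln(76) = 4.331; z_{0.02} = -2.054, z_{0.5} = 0.
σ = (4.331 − 2.23)/(0 − (-2.054)) = 1.023.
μ = 2.23 − (-2.054)·1.023 = 4.331.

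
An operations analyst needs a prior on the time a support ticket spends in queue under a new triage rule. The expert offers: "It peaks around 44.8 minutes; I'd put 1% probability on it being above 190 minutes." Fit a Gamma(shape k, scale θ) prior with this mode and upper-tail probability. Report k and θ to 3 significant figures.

Gamma(k,θ) with k>1 has mode (k−1)θ, so θ = 44.8/(k−1).
Need P(X < 190) = 0.99 with θ tied to k this way. Start at k = 2, θ = 44.8: P(X<190) ≈ 0.925.
Too low — raise k to concentrate. Iterating converges to k ≈ 2.97.
Then θ = 44.8/(2.97−1) ≈ 22.7.

k ≈ 2.97, θ ≈ 22.7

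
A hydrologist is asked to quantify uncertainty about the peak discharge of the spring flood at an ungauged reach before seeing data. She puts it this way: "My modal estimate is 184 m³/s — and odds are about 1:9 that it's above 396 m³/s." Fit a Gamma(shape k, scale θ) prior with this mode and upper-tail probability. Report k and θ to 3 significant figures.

k ≈ 4.27, θ ≈ 56.2

Gamma(k,θ) with k>1 has mode (k−1)θ, so θ = 184/(k−1).
Need P(X < 396) = 0.9 with θ tied to k this way. Start at k = 2, θ = 184: P(X<396) ≈ 0.634.
Too low — raise k to concentrate. Iterating converges to k ≈ 4.27.
Then θ = 184/(4.27−1) ≈ 56.2.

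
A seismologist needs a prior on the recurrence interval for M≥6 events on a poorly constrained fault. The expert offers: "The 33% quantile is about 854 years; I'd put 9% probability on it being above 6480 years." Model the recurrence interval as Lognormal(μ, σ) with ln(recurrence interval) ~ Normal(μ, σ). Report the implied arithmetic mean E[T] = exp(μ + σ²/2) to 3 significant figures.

E[T] ≈ 2690 years

If T ~ Lognormal(μ,σ) then ln T ~ Normal(μ,σ), so the p-quantile of ln T is μ + z_p·σ.
ln(854) = 6.75 and ln(6480) = 8.776; z_{0.33} = -0.4399, z_{0.91} = 1.341.
σ = (8.776 − 6.75)/(1.341 − (-0.4399)) = 1.138.
μ = 6.75 − (-0.4399)·1.138 = 7.251.
E[T] = exp(μ + σ²/2) = exp(7.251 + 0.6476) = 2690 years.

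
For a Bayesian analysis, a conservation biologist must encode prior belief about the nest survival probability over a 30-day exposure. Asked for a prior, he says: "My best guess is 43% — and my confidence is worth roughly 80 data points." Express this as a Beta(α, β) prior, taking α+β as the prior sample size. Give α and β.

α = 34.4, β = 45.6

Under the effective-sample-size interpretation, Beta(α, β) has prior mean α/(α+β) and prior sample size α+β.
So α+β = 80 and α/(α+β) = 0.43, giving α = 0.43·80 = 34.4 and β = 80 − 34.4 = 45.6.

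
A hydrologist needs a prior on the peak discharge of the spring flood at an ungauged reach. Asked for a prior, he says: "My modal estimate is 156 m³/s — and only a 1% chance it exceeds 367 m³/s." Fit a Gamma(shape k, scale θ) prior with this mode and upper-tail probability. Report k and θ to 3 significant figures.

Gamma(k,θ) with k>1 has mode (k−1)θ, so θ = 156/(k−1).
Need P(X < 367) = 0.99 with θ tied to k this way. Start at k = 2, θ = 156: P(X<367) ≈ 0.681.
Too low — raise k to concentrate. Iterating converges to k ≈ 7.5.
Then θ = 156/(7.5−1) ≈ 24.

k ≈ 7.5, θ ≈ 24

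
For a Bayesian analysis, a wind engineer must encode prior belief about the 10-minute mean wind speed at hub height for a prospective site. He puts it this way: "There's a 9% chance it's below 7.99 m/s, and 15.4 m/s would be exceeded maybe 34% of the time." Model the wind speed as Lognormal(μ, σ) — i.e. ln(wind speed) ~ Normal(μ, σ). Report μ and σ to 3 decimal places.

μ ≈ 2.580, σ ≈ 0.374

If T ~ Lognormal(μ,σ) then ln T ~ Normal(μ,σ), so the p-quantile of ln T is μ + z_p·σ.
ln(7.99) = 2.078 and ln(15.4) = 2.734; z_{0.09} = -1.341, z_{0.66} = 0.4125.
σ = (2.734 − 2.078)/(0.4125 − (-1.341)) = 0.374.
μ = 2.078 − (-1.341)·0.374 = 2.580.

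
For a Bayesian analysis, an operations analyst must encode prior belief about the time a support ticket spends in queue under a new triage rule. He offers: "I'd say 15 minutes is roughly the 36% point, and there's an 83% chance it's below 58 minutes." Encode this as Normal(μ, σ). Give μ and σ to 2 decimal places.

μ = 26.74, σ = 32.76

For Normal(μ,σ), the p-quantile is μ + z_p·σ. Here z_{0.36} = -0.3585, z_{0.83} = 0.9542.
So 15 = μ − 0.3585σ and 58 = μ + 0.9542σ.
Subtracting: σ = (58 − 15)/(0.9542 − (-0.3585)) = 32.76.
Then μ = 15 − (-0.3585)·32.76 = 26.74.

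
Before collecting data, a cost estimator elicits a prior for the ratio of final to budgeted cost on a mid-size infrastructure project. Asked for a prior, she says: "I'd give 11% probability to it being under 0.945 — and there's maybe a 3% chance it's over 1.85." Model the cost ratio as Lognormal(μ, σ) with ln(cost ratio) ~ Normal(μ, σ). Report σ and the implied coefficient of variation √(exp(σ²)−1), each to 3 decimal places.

σ ≈ 0.216, CV ≈ 0.219

If T ~ Lognormal(μ,σ) then ln T ~ Normal(μ,σ), so the p-quantile of ln T is μ + z_p·σ.
ln(0.945) = -0.05657 and ln(1.85) = 0.6152; z_{0.11} = -1.227, z_{0.97} = 1.881.
σ = (0.6152 − -0.05657)/(1.881 − (-1.227)) = 0.216.
μ = -0.05657 − (-1.227)·0.216 = 0.209.
CV = √(exp(σ²)−1) = √(exp(0.0467)−1) = 0.219.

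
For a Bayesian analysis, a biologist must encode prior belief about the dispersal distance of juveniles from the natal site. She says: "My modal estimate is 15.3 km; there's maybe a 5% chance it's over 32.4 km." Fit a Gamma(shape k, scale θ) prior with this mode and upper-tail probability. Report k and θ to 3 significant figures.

Gamma(k,θ) with k>1 has mode (k−1)θ, so θ = 15.3/(k−1).
Need P(X < 32.4) = 0.95 with θ tied to k this way. Start at k = 2, θ = 15.3: P(X<32.4) ≈ 0.625.
Too low — raise k to concentrate. Iterating converges to k ≈ 5.9.
Then θ = 15.3/(5.9−1) ≈ 3.12.

k ≈ 5.9, θ ≈ 3.12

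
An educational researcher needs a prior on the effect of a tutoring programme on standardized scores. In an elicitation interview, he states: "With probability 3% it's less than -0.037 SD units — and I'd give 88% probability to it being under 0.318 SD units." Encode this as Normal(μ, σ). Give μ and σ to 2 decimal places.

μ = 0.18, σ = 0.12

For Normal(μ,σ), the p-quantile is μ + z_p·σ. Here z_{0.03} = -1.881, z_{0.88} = 1.175.
So -0.037 = μ − 1.881σ and 0.318 = μ + 1.175σ.
Subtracting: σ = (0.318 − -0.037)/(1.175 − (-1.881)) = 0.12.
Then μ = -0.037 − (-1.881)·0.12 = 0.18.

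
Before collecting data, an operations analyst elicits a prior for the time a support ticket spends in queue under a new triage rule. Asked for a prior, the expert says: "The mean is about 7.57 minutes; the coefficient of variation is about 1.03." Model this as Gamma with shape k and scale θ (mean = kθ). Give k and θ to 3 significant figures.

For Gamma(k, scale θ): mean = kθ, variance = kθ², so CV = 1/√k.
CV = 1.03, hence k = 1/CV² = 0.943.
Then θ = mean/k = 7.57/0.943 = 8.03.

k ≈ 0.943, θ ≈ 8.03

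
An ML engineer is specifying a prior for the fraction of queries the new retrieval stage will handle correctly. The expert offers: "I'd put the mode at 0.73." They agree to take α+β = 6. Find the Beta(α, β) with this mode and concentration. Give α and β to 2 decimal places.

α = 3.92, β = 2.08

For α,β > 1 the Beta mode is (α−1)/(α+β−2). With α+β = 6, the mode is (α−1)/4.
Set (α−1)/4 = 0.73 → α = 1 + 0.73·4 = 3.92.
β = 6 − α = 2.08.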